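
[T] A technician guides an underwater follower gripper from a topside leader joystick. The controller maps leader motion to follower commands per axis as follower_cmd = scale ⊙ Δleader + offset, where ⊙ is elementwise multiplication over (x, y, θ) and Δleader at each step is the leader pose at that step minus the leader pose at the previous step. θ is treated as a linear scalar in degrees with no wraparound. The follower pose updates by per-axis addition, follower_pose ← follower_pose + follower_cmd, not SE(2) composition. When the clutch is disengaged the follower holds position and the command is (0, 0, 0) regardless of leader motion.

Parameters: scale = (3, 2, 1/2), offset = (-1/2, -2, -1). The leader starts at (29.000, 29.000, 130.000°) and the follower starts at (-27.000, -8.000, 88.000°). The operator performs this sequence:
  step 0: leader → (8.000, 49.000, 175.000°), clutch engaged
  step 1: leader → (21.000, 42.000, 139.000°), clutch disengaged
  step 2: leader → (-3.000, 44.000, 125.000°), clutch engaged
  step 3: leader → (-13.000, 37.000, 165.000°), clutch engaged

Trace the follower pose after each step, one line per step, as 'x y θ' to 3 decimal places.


-90.500 30.000 109.500
-90.500 30.000 109.500
-163.000 32.000 101.500
-193.500 16.000 120.500

step 0: Δleader=(-21.000, 20.000, 45.000°), engaged; cmd=(-63.500, 38.000, 21.500°) → follower=(-90.500, 30.000, 109.500°)
step 1: Δleader=(13.000, -7.000, -36.000°), disengaged; cmd=(0,0,0) → follower holds at (-90.500, 30.000, 109.500°)
step 2: Δleader=(-24.000, 2.000, -14.000°), engaged; cmd=(-72.500, 2.000, -8.000°) → follower=(-163.000, 32.000, 101.500°)
step 3: Δleader=(-10.000, -7.000, 40.000°), engaged; cmd=(-30.500, -16.000, 19.000°) → follower=(-193.500, 16.000, 120.500°)


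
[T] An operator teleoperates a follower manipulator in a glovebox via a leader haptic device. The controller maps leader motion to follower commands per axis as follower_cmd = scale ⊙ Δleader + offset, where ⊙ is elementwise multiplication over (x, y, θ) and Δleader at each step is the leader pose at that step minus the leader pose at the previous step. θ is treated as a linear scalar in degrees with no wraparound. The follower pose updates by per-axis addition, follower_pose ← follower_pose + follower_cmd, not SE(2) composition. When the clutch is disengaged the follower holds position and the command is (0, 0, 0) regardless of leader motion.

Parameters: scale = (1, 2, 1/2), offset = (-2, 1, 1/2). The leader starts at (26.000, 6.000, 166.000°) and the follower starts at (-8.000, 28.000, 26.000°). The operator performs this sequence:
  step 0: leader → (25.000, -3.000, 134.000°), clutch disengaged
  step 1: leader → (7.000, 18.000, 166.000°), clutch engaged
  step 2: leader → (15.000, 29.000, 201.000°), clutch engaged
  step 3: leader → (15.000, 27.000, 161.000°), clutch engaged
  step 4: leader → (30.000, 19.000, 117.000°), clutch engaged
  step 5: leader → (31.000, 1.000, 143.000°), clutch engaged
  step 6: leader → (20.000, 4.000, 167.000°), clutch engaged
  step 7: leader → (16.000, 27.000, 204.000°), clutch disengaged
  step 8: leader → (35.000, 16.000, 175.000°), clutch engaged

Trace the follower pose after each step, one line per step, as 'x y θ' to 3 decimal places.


step 0: Δleader=(-1.000, -9.000, -32.000°), disengaged; cmd=(0,0,0) → follower holds at (-8.000, 28.000, 26.000°)
step 1: Δleader=(-18.000, 21.000, 32.000°), engaged; cmd=(-20.000, 43.000, 16.500°) → follower=(-28.000, 71.000, 42.500°)
step 2: Δleader=(8.000, 11.000, 35.000°), engaged; cmd=(6.000, 23.000, 18.000°) → follower=(-22.000, 94.000, 60.500°)
step 3: Δleader=(0.000, -2.000, -40.000°), engaged; cmd=(-2.000, -3.000, -19.500°) → follower=(-24.000, 91.000, 41.000°)
step 4: Δleader=(15.000, -8.000, -44.000°), engaged; cmd=(13.000, -15.000, -21.500°) → follower=(-11.000, 76.000, 19.500°)
step 5: Δleader=(1.000, -18.000, 26.000°), engaged; cmd=(-1.000, -35.000, 13.500°) → follower=(-12.000, 41.000, 33.000°)
step 6: Δleader=(-11.000, 3.000, 24.000°), engaged; cmd=(-13.000, 7.000, 12.500°) → follower=(-25.000, 48.000, 45.500°)
step 7: Δleader=(-4.000, 23.000, 37.000°), disengaged; cmd=(0,0,0) → follower holds at (-25.000, 48.000, 45.500°)
step 8: Δleader=(19.000, -11.000, -29.000°), engaged; cmd=(17.000, -21.000, -14.000°) → follower=(-8.000, 27.000, 31.500°)

-8.000 28.000 26.000
-28.000 71.000 42.500
-22.000 94.000 60.500
-24.000 91.000 41.000
-11.000 76.000 19.500
-12.000 41.000 33.000
-25.000 48.000 45.500
-25.000 48.000 45.500
-8.000 27.000 31.500


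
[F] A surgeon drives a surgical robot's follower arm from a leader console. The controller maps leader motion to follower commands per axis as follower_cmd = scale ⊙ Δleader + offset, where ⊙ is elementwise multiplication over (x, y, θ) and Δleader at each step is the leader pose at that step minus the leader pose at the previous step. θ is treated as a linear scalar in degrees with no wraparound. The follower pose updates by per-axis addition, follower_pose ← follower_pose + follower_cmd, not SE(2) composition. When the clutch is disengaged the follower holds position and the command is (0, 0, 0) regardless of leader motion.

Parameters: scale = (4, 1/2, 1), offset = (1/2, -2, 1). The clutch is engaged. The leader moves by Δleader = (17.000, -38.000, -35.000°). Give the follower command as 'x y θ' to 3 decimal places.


68.500 -21.000 -34.000

axis x: 4·17.000 + 1/2 = 68.500
axis y: 1/2·-38.000 + -2 = -21.000
axis θ: 1·-35.000 + 1 = -34.000


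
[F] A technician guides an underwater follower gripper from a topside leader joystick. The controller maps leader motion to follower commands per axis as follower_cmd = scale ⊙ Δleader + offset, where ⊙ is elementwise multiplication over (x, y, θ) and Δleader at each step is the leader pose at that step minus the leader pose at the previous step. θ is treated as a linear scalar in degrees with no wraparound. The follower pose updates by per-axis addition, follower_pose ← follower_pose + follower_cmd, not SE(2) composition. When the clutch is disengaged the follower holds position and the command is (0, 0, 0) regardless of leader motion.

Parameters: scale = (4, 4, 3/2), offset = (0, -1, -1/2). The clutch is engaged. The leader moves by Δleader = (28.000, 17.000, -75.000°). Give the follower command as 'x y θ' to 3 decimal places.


axis x: 4·28.000 + 0 = 112.000
axis y: 4·17.000 + -1 = 67.000
axis θ: 3/2·-75.000 + -1/2 = -113.000

112.000 67.000 -113.000


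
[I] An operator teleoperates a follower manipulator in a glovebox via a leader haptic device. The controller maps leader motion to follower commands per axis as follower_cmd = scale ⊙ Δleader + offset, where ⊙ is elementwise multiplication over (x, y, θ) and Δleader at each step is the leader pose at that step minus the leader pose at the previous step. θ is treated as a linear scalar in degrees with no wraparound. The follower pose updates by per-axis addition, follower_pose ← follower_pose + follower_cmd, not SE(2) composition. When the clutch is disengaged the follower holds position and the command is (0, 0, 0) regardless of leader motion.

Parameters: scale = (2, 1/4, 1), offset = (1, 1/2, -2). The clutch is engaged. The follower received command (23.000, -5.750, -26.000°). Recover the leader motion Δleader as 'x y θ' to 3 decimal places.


axis x: (23.000 − 1) / (2) = 11.000
axis y: (-5.750 − 1/2) / (1/4) = -25.000
axis θ: (-26.000 − -2) / (1) = -24.000

11.000 -25.000 -24.000


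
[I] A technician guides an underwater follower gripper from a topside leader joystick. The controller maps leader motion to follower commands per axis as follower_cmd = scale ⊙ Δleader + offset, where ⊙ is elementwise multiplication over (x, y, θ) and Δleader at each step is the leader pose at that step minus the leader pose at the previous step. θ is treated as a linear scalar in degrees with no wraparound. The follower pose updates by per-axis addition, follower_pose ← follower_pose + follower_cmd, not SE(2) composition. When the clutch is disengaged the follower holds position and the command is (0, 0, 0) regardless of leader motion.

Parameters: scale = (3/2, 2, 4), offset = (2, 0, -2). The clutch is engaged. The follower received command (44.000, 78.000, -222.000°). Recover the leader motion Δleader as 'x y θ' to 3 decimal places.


28.000 39.000 -55.000

axis x: (44.000 − 2) / (3/2) = 28.000
axis y: (78.000 − 0) / (2) = 39.000
axis θ: (-222.000 − -2) / (4) = -55.000


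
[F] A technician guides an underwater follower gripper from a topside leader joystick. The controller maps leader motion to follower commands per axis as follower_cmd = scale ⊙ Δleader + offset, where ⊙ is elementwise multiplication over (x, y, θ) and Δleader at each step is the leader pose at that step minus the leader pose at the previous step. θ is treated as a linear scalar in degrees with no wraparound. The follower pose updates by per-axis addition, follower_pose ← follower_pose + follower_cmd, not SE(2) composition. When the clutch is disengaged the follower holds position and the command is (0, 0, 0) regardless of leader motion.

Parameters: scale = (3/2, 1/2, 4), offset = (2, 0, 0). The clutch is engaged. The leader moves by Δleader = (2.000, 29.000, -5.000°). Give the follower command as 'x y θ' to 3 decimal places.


5.000 14.500 -20.000

axis x: 3/2·2.000 + 2 = 5.000
axis y: 1/2·29.000 + 0 = 14.500
axis θ: 4·-5.000 + 0 = -20.000


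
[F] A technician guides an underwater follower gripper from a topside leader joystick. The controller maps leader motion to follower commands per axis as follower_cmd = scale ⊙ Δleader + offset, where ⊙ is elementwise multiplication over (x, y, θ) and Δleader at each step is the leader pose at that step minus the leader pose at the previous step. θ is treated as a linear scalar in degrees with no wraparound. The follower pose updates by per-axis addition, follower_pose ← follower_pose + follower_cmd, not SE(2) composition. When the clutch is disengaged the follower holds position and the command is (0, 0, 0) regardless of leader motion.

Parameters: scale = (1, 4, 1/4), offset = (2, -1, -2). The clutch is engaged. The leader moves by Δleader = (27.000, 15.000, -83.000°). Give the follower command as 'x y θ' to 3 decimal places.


axis x: 1·27.000 + 2 = 29.000
axis y: 4·15.000 + -1 = 59.000
axis θ: 1/4·-83.000 + -2 = -22.750

29.000 59.000 -22.750


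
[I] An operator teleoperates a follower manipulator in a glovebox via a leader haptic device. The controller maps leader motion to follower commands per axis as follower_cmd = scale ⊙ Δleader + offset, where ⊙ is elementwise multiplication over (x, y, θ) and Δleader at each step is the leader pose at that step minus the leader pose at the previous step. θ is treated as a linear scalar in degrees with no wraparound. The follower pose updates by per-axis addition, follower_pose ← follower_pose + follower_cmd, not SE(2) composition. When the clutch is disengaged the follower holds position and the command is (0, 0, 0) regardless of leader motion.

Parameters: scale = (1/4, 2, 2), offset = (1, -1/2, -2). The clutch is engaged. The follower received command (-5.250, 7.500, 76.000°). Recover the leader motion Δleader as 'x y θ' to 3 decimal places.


axis x: (-5.250 − 1) / (1/4) = -25.000
axis y: (7.500 − -1/2) / (2) = 4.000
axis θ: (76.000 − -2) / (2) = 39.000

-25.000 4.000 39.000


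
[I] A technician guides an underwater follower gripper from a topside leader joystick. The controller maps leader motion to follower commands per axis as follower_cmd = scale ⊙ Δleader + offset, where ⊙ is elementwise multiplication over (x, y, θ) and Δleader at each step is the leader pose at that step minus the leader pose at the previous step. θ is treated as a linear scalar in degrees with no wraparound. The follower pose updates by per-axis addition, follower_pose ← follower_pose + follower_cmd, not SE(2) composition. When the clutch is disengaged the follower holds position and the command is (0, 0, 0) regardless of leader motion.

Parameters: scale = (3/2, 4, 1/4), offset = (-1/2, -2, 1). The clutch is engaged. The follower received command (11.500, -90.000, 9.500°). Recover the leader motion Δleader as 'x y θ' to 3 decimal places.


axis x: (11.500 − -1/2) / (3/2) = 8.000
axis y: (-90.000 − -2) / (4) = -22.000
axis θ: (9.500 − 1) / (1/4) = 34.000

8.000 -22.000 34.000


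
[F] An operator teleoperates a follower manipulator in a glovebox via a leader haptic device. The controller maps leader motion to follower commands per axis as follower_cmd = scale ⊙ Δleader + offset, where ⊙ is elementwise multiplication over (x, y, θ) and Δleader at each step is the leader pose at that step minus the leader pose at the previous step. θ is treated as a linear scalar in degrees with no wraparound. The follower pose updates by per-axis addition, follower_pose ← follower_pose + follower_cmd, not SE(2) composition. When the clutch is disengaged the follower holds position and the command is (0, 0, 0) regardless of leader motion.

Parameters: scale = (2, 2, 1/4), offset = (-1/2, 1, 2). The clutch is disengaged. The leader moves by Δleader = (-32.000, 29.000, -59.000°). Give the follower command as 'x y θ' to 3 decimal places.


clutch disengaged → follower holds; cmd = (0, 0, 0)

0.000 0.000 0.000


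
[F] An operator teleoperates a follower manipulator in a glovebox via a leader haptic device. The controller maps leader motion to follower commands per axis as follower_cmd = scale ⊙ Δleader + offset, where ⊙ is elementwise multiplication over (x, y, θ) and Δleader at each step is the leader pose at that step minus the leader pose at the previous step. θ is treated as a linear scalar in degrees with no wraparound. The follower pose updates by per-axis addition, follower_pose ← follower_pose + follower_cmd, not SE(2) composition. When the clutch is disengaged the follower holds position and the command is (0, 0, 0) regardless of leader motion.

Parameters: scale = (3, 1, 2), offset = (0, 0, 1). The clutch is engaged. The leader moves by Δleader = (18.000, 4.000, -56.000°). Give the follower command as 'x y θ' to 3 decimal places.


54.000 4.000 -111.000

axis x: 3·18.000 + 0 = 54.000
axis y: 1·4.000 + 0 = 4.000
axis θ: 2·-56.000 + 1 = -111.000


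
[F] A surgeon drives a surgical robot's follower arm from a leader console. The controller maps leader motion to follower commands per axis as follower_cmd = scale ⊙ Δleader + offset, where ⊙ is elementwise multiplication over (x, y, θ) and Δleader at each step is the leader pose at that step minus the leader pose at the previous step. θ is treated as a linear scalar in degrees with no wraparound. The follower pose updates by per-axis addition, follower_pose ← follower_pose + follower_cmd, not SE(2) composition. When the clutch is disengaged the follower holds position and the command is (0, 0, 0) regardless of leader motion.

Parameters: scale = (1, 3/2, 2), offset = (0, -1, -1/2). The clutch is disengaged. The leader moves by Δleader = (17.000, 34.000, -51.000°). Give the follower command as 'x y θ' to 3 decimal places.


clutch disengaged → follower holds; cmd = (0, 0, 0)

0.000 0.000 0.000


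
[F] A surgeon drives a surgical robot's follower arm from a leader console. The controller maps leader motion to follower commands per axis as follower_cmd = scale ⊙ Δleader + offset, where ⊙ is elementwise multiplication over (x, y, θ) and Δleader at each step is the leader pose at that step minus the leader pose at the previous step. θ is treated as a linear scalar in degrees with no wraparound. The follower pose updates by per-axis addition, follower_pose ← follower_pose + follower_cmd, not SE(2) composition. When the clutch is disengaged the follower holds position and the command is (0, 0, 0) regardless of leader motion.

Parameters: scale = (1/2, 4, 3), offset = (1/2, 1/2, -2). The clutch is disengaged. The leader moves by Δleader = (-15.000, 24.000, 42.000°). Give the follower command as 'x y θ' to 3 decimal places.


clutch disengaged → follower holds; cmd = (0, 0, 0)

0.000 0.000 0.000


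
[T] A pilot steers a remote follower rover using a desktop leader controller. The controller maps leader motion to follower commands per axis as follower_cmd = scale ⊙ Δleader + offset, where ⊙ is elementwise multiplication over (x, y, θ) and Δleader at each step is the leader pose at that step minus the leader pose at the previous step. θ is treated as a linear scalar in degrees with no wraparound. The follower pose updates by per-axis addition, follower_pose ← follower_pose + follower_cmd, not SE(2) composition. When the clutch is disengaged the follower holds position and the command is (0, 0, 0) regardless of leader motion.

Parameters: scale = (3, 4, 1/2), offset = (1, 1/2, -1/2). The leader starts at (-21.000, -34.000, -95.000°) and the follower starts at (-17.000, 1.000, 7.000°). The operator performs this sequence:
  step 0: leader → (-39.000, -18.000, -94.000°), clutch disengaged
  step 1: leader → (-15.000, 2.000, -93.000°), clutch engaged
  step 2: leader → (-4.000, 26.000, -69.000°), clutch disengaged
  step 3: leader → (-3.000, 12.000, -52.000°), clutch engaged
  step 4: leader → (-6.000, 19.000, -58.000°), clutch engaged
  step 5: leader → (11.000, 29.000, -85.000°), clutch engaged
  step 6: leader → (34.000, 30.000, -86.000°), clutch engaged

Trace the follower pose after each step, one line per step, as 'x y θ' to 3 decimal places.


step 0: Δleader=(-18.000, 16.000, 1.000°), disengaged; cmd=(0,0,0) → follower holds at (-17.000, 1.000, 7.000°)
step 1: Δleader=(24.000, 20.000, 1.000°), engaged; cmd=(73.000, 80.500, 0.000°) → follower=(56.000, 81.500, 7.000°)
step 2: Δleader=(11.000, 24.000, 24.000°), disengaged; cmd=(0,0,0) → follower holds at (56.000, 81.500, 7.000°)
step 3: Δleader=(1.000, -14.000, 17.000°), engaged; cmd=(4.000, -55.500, 8.000°) → follower=(60.000, 26.000, 15.000°)
step 4: Δleader=(-3.000, 7.000, -6.000°), engaged; cmd=(-8.000, 28.500, -3.500°) → follower=(52.000, 54.500, 11.500°)
step 5: Δleader=(17.000, 10.000, -27.000°), engaged; cmd=(52.000, 40.500, -14.000°) → follower=(104.000, 95.000, -2.500°)
step 6: Δleader=(23.000, 1.000, -1.000°), engaged; cmd=(70.000, 4.500, -1.000°) → follower=(174.000, 99.500, -3.500°)

-17.000 1.000 7.000
56.000 81.500 7.000
56.000 81.500 7.000
60.000 26.000 15.000
52.000 54.500 11.500
104.000 95.000 -2.500
174.000 99.500 -3.500


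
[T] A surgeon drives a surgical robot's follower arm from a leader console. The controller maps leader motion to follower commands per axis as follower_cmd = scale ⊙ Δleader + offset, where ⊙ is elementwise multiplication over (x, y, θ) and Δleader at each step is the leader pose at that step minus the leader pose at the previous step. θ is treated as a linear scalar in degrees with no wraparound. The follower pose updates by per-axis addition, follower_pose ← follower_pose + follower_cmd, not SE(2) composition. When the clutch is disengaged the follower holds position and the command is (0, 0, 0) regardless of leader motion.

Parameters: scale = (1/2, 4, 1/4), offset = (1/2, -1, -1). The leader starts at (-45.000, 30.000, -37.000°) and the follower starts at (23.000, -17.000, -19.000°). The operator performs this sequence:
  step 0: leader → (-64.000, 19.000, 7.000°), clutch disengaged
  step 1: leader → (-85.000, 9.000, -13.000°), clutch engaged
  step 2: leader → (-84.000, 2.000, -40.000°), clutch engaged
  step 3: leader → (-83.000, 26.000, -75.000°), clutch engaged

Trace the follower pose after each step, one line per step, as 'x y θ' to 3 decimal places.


step 0: Δleader=(-19.000, -11.000, 44.000°), disengaged; cmd=(0,0,0) → follower holds at (23.000, -17.000, -19.000°)
step 1: Δleader=(-21.000, -10.000, -20.000°), engaged; cmd=(-10.000, -41.000, -6.000°) → follower=(13.000, -58.000, -25.000°)
step 2: Δleader=(1.000, -7.000, -27.000°), engaged; cmd=(1.000, -29.000, -7.750°) → follower=(14.000, -87.000, -32.750°)
step 3: Δleader=(1.000, 24.000, -35.000°), engaged; cmd=(1.000, 95.000, -9.750°) → follower=(15.000, 8.000, -42.500°)

23.000 -17.000 -19.000
13.000 -58.000 -25.000
14.000 -87.000 -32.750
15.000 8.000 -42.500


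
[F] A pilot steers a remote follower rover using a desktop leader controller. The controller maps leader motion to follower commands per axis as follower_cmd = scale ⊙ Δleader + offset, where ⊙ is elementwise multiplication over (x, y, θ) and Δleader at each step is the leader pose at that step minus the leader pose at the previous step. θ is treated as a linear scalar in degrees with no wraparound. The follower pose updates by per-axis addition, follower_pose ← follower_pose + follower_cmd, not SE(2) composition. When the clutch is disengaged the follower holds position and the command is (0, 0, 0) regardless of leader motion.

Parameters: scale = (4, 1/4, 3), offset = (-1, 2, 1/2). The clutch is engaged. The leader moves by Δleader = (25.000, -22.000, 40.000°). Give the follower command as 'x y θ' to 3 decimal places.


axis x: 4·25.000 + -1 = 99.000
axis y: 1/4·-22.000 + 2 = -3.500
axis θ: 3·40.000 + 1/2 = 120.500

99.000 -3.500 120.500


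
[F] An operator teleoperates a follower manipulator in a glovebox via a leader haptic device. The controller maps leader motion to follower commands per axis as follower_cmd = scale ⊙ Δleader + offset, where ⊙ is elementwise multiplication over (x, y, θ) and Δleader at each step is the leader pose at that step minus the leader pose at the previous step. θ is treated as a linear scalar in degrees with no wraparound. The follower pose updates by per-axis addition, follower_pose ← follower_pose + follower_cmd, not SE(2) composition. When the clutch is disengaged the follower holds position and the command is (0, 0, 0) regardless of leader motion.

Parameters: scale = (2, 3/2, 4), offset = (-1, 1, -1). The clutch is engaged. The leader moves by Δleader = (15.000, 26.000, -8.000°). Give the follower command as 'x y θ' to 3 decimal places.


axis x: 2·15.000 + -1 = 29.000
axis y: 3/2·26.000 + 1 = 40.000
axis θ: 4·-8.000 + -1 = -33.000

29.000 40.000 -33.000


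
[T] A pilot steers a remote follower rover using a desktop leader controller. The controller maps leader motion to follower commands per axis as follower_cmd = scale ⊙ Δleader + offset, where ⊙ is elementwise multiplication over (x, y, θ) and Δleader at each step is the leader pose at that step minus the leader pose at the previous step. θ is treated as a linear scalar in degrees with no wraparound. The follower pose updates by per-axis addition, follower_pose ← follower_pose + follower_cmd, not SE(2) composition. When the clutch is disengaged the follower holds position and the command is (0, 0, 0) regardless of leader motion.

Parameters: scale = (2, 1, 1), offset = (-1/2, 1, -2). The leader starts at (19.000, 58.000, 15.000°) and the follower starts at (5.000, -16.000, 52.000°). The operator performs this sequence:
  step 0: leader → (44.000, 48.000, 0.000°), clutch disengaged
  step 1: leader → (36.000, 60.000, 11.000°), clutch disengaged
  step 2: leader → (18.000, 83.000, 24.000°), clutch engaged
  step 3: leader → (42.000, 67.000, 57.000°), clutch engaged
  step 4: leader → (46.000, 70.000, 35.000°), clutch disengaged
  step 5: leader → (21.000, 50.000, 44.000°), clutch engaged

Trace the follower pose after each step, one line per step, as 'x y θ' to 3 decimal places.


5.000 -16.000 52.000
5.000 -16.000 52.000
-31.500 8.000 63.000
16.000 -7.000 94.000
16.000 -7.000 94.000
-34.500 -26.000 101.000

step 0: Δleader=(25.000, -10.000, -15.000°), disengaged; cmd=(0,0,0) → follower holds at (5.000, -16.000, 52.000°)
step 1: Δleader=(-8.000, 12.000, 11.000°), disengaged; cmd=(0,0,0) → follower holds at (5.000, -16.000, 52.000°)
step 2: Δleader=(-18.000, 23.000, 13.000°), engaged; cmd=(-36.500, 24.000, 11.000°) → follower=(-31.500, 8.000, 63.000°)
step 3: Δleader=(24.000, -16.000, 33.000°), engaged; cmd=(47.500, -15.000, 31.000°) → follower=(16.000, -7.000, 94.000°)
step 4: Δleader=(4.000, 3.000, -22.000°), disengaged; cmd=(0,0,0) → follower holds at (16.000, -7.000, 94.000°)
step 5: Δleader=(-25.000, -20.000, 9.000°), engaged; cmd=(-50.500, -19.000, 7.000°) → follower=(-34.500, -26.000, 101.000°)


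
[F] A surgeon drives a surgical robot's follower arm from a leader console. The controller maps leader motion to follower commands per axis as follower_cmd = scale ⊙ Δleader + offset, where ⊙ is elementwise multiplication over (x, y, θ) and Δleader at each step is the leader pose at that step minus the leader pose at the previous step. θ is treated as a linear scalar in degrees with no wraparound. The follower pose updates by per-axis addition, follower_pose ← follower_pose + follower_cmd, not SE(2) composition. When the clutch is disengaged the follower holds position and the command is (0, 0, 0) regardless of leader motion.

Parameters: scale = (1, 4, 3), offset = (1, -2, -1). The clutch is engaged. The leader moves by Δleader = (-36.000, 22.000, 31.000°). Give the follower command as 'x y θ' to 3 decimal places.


-35.000 86.000 92.000

axis x: 1·-36.000 + 1 = -35.000
axis y: 4·22.000 + -2 = 86.000
axis θ: 3·31.000 + -1 = 92.000


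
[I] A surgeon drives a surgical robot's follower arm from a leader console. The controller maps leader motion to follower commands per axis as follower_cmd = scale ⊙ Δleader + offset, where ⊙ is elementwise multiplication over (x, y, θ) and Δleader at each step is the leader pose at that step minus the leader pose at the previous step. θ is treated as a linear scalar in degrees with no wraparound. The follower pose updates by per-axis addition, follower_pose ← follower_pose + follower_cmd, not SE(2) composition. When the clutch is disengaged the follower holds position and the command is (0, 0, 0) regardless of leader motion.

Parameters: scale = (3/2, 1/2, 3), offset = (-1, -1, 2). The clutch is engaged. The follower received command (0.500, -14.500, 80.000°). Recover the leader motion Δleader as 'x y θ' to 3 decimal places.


1.000 -27.000 26.000

axis x: (0.500 − -1) / (3/2) = 1.000
axis y: (-14.500 − -1) / (1/2) = -27.000
axis θ: (80.000 − 2) / (3) = 26.000


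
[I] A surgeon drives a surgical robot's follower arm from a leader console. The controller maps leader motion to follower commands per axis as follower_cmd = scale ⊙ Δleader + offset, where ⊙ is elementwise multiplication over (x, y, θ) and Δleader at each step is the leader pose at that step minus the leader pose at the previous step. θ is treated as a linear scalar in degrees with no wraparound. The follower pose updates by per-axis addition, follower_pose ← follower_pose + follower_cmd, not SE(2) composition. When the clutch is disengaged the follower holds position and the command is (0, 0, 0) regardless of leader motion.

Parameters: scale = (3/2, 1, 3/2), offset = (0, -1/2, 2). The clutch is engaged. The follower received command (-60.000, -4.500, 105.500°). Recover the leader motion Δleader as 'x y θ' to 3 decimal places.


axis x: (-60.000 − 0) / (3/2) = -40.000
axis y: (-4.500 − -1/2) / (1) = -4.000
axis θ: (105.500 − 2) / (3/2) = 69.000

-40.000 -4.000 69.000


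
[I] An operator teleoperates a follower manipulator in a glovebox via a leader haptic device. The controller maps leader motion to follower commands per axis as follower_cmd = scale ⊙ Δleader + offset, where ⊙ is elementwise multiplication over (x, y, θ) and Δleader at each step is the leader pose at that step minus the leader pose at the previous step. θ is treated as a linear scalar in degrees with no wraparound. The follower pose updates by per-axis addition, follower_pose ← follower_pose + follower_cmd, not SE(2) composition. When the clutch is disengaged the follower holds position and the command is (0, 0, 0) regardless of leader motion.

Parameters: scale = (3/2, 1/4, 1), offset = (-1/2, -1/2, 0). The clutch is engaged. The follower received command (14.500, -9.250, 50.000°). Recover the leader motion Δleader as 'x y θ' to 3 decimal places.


10.000 -35.000 50.000

axis x: (14.500 − -1/2) / (3/2) = 10.000
axis y: (-9.250 − -1/2) / (1/4) = -35.000
axis θ: (50.000 − 0) / (1) = 50.000


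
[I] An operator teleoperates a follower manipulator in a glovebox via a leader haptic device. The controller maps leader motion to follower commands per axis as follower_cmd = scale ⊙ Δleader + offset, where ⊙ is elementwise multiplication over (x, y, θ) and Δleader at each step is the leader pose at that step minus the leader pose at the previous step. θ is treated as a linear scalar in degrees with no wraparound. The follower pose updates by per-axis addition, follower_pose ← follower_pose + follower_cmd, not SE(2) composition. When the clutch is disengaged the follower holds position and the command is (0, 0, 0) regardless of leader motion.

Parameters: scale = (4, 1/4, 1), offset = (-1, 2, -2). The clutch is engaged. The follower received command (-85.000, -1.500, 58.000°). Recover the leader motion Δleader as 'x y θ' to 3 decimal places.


-21.000 -14.000 60.000

axis x: (-85.000 − -1) / (4) = -21.000
axis y: (-1.500 − 2) / (1/4) = -14.000
axis θ: (58.000 − -2) / (1) = 60.000


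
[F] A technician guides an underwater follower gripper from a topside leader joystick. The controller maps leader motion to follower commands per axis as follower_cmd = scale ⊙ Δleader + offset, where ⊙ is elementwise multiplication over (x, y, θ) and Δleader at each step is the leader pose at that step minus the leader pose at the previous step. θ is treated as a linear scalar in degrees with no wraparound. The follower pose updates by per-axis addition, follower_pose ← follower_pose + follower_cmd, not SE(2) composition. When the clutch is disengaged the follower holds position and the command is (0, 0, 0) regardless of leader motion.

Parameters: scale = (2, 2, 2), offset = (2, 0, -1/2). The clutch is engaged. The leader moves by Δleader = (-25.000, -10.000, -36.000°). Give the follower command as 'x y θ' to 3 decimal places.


-48.000 -20.000 -72.500

axis x: 2·-25.000 + 2 = -48.000
axis y: 2·-10.000 + 0 = -20.000
axis θ: 2·-36.000 + -1/2 = -72.500


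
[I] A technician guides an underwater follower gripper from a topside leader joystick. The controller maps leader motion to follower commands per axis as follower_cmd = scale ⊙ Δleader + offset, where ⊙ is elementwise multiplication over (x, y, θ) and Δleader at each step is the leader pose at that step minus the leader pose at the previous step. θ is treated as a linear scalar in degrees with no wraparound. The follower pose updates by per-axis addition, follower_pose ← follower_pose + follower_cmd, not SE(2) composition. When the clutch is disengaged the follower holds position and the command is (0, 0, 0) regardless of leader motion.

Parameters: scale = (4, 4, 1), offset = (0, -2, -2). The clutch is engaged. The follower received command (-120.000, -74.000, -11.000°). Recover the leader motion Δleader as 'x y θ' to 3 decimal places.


axis x: (-120.000 − 0) / (4) = -30.000
axis y: (-74.000 − -2) / (4) = -18.000
axis θ: (-11.000 − -2) / (1) = -9.000

-30.000 -18.000 -9.000


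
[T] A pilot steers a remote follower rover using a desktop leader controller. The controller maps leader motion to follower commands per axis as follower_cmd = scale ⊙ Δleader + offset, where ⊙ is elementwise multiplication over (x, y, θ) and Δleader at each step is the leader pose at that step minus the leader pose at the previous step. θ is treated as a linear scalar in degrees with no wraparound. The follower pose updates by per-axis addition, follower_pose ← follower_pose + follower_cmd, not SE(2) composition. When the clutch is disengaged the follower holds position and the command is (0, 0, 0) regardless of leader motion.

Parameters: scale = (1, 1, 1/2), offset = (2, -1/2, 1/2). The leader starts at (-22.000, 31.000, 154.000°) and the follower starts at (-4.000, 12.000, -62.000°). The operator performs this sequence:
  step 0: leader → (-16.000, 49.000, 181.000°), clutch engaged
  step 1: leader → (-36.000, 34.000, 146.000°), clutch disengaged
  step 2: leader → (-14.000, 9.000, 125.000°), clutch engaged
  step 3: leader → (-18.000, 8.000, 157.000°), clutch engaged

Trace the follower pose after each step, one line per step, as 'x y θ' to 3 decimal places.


4.000 29.500 -48.000
4.000 29.500 -48.000
28.000 4.000 -58.000
26.000 2.500 -41.500

step 0: Δleader=(6.000, 18.000, 27.000°), engaged; cmd=(8.000, 17.500, 14.000°) → follower=(4.000, 29.500, -48.000°)
step 1: Δleader=(-20.000, -15.000, -35.000°), disengaged; cmd=(0,0,0) → follower holds at (4.000, 29.500, -48.000°)
step 2: Δleader=(22.000, -25.000, -21.000°), engaged; cmd=(24.000, -25.500, -10.000°) → follower=(28.000, 4.000, -58.000°)
step 3: Δleader=(-4.000, -1.000, 32.000°), engaged; cmd=(-2.000, -1.500, 16.500°) → follower=(26.000, 2.500, -41.500°)


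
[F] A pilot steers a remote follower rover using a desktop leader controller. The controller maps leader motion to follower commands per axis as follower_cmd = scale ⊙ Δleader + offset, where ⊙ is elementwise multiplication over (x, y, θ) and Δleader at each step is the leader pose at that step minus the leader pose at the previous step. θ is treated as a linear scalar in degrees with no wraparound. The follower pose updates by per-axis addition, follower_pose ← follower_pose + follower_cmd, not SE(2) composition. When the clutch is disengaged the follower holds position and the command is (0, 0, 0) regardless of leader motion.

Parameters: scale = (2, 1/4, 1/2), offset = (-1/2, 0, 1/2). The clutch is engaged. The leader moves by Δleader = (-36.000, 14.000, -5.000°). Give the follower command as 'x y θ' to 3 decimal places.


axis x: 2·-36.000 + -1/2 = -72.500
axis y: 1/4·14.000 + 0 = 3.500
axis θ: 1/2·-5.000 + 1/2 = -2.000

-72.500 3.500 -2.000


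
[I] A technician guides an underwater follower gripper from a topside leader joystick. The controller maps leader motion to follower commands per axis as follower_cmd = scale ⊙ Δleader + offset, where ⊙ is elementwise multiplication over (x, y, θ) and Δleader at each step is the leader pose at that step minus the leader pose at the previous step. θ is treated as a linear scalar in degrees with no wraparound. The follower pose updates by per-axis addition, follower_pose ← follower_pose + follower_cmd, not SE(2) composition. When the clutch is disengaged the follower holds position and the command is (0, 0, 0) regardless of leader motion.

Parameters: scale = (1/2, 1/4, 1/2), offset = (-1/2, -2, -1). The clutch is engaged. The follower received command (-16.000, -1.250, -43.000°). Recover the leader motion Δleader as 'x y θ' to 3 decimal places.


axis x: (-16.000 − -1/2) / (1/2) = -31.000
axis y: (-1.250 − -2) / (1/4) = 3.000
axis θ: (-43.000 − -1) / (1/2) = -84.000

-31.000 3.000 -84.000


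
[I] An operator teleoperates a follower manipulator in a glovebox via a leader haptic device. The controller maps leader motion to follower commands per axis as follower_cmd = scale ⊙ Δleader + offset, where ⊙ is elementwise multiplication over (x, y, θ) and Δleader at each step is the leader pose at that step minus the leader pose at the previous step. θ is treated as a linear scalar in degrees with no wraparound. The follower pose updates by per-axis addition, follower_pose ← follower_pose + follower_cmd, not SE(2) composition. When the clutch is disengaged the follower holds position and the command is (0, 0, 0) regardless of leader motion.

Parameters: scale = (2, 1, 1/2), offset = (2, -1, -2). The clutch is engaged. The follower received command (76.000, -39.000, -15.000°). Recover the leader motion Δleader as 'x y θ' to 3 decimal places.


axis x: (76.000 − 2) / (2) = 37.000
axis y: (-39.000 − -1) / (1) = -38.000
axis θ: (-15.000 − -2) / (1/2) = -26.000

37.000 -38.000 -26.000


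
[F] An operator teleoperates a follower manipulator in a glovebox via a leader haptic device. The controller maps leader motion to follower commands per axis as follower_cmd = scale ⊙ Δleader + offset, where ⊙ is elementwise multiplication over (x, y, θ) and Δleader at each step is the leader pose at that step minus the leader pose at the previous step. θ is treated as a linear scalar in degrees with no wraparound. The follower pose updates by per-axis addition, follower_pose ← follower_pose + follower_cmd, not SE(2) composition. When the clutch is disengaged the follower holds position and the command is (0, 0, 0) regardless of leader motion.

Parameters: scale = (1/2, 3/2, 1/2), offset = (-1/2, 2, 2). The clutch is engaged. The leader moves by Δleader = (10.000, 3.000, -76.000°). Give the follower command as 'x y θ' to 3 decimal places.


4.500 6.500 -36.000

axis x: 1/2·10.000 + -1/2 = 4.500
axis y: 3/2·3.000 + 2 = 6.500
axis θ: 1/2·-76.000 + 2 = -36.000


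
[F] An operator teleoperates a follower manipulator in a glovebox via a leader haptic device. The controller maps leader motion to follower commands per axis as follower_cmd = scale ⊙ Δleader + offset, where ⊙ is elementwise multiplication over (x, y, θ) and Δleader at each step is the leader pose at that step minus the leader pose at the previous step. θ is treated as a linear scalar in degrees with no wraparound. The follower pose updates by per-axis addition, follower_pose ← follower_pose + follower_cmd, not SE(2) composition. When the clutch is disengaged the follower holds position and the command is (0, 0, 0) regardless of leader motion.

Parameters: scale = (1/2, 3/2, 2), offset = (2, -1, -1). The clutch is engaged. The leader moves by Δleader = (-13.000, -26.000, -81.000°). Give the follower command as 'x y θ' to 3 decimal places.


axis x: 1/2·-13.000 + 2 = -4.500
axis y: 3/2·-26.000 + -1 = -40.000
axis θ: 2·-81.000 + -1 = -163.000

-4.500 -40.000 -163.000


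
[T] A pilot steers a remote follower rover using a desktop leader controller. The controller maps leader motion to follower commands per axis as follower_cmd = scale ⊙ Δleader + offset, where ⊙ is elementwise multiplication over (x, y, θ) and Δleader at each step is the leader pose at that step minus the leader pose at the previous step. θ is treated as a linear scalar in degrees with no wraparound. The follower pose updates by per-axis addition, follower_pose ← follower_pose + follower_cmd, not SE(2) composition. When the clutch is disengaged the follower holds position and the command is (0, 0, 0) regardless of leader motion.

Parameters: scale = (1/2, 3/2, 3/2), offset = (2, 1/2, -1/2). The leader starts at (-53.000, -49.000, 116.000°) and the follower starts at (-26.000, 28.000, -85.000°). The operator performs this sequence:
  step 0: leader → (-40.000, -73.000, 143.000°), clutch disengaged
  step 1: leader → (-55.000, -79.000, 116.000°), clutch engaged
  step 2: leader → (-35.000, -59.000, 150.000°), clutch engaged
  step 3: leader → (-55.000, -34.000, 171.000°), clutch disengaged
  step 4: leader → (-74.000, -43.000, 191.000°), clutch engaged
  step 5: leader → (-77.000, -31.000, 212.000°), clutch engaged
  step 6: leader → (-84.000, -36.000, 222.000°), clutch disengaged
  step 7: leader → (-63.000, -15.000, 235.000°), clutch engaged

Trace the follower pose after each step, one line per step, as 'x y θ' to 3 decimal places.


step 0: Δleader=(13.000, -24.000, 27.000°), disengaged; cmd=(0,0,0) → follower holds at (-26.000, 28.000, -85.000°)
step 1: Δleader=(-15.000, -6.000, -27.000°), engaged; cmd=(-5.500, -8.500, -41.000°) → follower=(-31.500, 19.500, -126.000°)
step 2: Δleader=(20.000, 20.000, 34.000°), engaged; cmd=(12.000, 30.500, 50.500°) → follower=(-19.500, 50.000, -75.500°)
step 3: Δleader=(-20.000, 25.000, 21.000°), disengaged; cmd=(0,0,0) → follower holds at (-19.500, 50.000, -75.500°)
step 4: Δleader=(-19.000, -9.000, 20.000°), engaged; cmd=(-7.500, -13.000, 29.500°) → follower=(-27.000, 37.000, -46.000°)
step 5: Δleader=(-3.000, 12.000, 21.000°), engaged; cmd=(0.500, 18.500, 31.000°) → follower=(-26.500, 55.500, -15.000°)
step 6: Δleader=(-7.000, -5.000, 10.000°), disengaged; cmd=(0,0,0) → follower holds at (-26.500, 55.500, -15.000°)
step 7: Δleader=(21.000, 21.000, 13.000°), engaged; cmd=(12.500, 32.000, 19.000°) → follower=(-14.000, 87.500, 4.000°)

-26.000 28.000 -85.000
-31.500 19.500 -126.000
-19.500 50.000 -75.500
-19.500 50.000 -75.500
-27.000 37.000 -46.000
-26.500 55.500 -15.000
-26.500 55.500 -15.000
-14.000 87.500 4.000
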